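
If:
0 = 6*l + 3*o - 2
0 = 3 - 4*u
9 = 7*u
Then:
No Solution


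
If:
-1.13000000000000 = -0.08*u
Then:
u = 14.12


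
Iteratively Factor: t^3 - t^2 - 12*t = (t - 4)*(t^2 + 3*t) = (t - 4)*(t + 3)*(t)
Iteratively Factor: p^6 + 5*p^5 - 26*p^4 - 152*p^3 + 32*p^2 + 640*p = (p + 4)*(p^5 + p^4 - 30*p^3 - 32*p^2 + 160*p) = (p - 5)*(p + 4)*(p^4 + 6*p^3 - 32*p) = (p - 5)*(p + 4)^2*(p^3 + 2*p^2 - 8*p) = (p - 5)*(p + 4)^3*(p^2 - 2*p) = (p - 5)*(p - 2)*(p + 4)^3*(p)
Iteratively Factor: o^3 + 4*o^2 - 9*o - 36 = (o - 3)*(o^2 + 7*o + 12) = (o - 3)*(o + 4)*(o + 3)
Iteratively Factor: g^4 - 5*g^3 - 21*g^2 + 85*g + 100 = (g - 5)*(g^3 - 21*g - 20) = (g - 5)*(g + 4)*(g^2 - 4*g - 5) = (g - 5)*(g + 1)*(g + 4)*(g - 5)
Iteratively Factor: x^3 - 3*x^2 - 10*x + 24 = (x + 3)*(x^2 - 6*x + 8) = (x - 4)*(x + 3)*(x - 2)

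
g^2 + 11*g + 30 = (g + 5)*(g + 6)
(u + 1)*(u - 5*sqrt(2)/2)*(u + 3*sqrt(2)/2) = u^3 - sqrt(2)*u^2 + u^2 - 15*u/2 - sqrt(2)*u - 15/2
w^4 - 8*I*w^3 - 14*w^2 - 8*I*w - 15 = (w - 5*I)*(w - 3*I)*(w - I)*(w + I)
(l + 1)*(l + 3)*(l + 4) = l^3 + 8*l^2 + 19*l + 12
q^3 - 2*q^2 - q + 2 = (q - 2)*(q - 1)*(q + 1)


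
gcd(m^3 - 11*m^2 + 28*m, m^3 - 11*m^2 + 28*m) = m^3 - 11*m^2 + 28*m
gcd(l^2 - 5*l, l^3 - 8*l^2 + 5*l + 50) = l - 5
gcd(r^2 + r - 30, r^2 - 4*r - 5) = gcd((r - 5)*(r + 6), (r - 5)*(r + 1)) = r - 5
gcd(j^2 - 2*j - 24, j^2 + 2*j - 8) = j + 4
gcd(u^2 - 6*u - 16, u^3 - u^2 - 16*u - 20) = u + 2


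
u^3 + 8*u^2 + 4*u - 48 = (u - 2)*(u + 4)*(u + 6)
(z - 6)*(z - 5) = z^2 - 11*z + 30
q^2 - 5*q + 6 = (q - 3)*(q - 2)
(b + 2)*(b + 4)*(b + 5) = b^3 + 11*b^2 + 38*b + 40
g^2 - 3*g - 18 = (g - 6)*(g + 3)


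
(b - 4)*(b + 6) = b^2 + 2*b - 24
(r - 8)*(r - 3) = r^2 - 11*r + 24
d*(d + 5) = d^2 + 5*d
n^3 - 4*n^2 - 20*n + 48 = (n - 6)*(n - 2)*(n + 4)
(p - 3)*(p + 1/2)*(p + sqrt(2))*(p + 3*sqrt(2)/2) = p^4 - 5*p^3/2 + 5*sqrt(2)*p^3/2 - 25*sqrt(2)*p^2/4 + 3*p^2/2 - 15*p/2 - 15*sqrt(2)*p/4 - 9/2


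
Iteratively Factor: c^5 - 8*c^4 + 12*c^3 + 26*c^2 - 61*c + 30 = (c - 1)*(c^4 - 7*c^3 + 5*c^2 + 31*c - 30) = (c - 5)*(c - 1)*(c^3 - 2*c^2 - 5*c + 6) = (c - 5)*(c - 1)^2*(c^2 - c - 6) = (c - 5)*(c - 1)^2*(c + 2)*(c - 3)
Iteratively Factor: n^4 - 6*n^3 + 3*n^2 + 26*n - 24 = (n + 2)*(n^3 - 8*n^2 + 19*n - 12) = (n - 4)*(n + 2)*(n^2 - 4*n + 3) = (n - 4)*(n - 3)*(n + 2)*(n - 1)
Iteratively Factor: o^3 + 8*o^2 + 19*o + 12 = (o + 1)*(o^2 + 7*o + 12) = (o + 1)*(o + 4)*(o + 3)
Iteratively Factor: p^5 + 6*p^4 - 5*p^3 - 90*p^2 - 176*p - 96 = (p + 1)*(p^4 + 5*p^3 - 10*p^2 - 80*p - 96) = (p + 1)*(p + 2)*(p^3 + 3*p^2 - 16*p - 48) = (p + 1)*(p + 2)*(p + 4)*(p^2 - p - 12) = (p + 1)*(p + 2)*(p + 3)*(p + 4)*(p - 4)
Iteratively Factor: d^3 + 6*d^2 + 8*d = (d + 2)*(d^2 + 4*d) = d*(d + 2)*(d + 4)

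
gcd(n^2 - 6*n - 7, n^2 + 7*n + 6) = n + 1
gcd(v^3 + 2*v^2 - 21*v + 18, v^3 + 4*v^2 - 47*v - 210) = v + 6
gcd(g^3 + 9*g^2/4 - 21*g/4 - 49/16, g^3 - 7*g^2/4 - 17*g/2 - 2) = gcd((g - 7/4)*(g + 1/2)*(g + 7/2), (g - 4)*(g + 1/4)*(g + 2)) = 1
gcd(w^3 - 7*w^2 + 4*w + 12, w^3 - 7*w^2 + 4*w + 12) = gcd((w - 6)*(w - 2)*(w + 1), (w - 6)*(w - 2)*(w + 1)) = w^3 - 7*w^2 + 4*w + 12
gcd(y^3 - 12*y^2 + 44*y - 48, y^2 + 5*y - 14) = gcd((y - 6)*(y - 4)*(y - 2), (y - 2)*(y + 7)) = y - 2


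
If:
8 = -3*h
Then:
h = -8/3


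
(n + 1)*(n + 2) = n^2 + 3*n + 2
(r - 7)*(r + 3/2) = r^2 - 11*r/2 - 21/2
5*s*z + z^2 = z*(5*s + z)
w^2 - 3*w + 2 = (w - 2)*(w - 1)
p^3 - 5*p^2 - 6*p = p*(p - 6)*(p + 1)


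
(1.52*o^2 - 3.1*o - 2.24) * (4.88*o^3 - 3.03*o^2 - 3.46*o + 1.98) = 7.4176*o^5 - 19.7336*o^4 - 6.7974*o^3 + 20.5228*o^2 + 1.6124*o - 4.4352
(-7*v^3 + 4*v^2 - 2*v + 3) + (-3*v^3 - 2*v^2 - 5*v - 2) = -10*v^3 + 2*v^2 - 7*v + 1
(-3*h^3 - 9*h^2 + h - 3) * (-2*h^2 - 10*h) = 6*h^5 + 48*h^4 + 88*h^3 - 4*h^2 + 30*h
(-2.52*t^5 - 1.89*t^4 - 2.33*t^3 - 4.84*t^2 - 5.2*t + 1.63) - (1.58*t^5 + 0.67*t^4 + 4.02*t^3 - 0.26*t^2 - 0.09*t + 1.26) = -4.1*t^5 - 2.56*t^4 - 6.35*t^3 - 4.58*t^2 - 5.11*t + 0.37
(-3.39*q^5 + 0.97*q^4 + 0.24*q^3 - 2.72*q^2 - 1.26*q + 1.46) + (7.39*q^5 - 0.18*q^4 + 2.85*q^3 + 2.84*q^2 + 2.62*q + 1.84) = 4.0*q^5 + 0.79*q^4 + 3.09*q^3 + 0.12*q^2 + 1.36*q + 3.3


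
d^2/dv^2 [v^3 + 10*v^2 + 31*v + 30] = 6*v + 20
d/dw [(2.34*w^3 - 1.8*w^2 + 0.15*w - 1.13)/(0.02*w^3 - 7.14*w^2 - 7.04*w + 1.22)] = (-16.6716*w^4 - 32.9532*w^3 + 22.3752*w^2 - 20.5284*w - 7.7722)/(0.0004*w^6 - 0.2856*w^5 + 50.698*w^4 + 100.58*w^3 + 32.14*w^2 - 17.1776*w + 1.4884)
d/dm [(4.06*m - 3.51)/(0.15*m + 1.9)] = (1.236075*m + 15.65695)/(0.15*m + 1.9)^3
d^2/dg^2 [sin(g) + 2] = -sin(g)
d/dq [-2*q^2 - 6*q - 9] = -4*q - 6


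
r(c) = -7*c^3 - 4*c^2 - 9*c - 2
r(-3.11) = 197.86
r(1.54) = -50.91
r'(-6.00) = -717.00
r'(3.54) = -300.48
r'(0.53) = -19.14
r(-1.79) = 41.44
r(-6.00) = 1420.00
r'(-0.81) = -16.30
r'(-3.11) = -187.23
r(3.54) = -394.52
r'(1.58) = -74.06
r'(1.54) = -71.12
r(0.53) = -8.94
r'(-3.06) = -181.16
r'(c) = -21*c^2 - 8*c - 9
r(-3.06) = 188.65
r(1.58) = -53.82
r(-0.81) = 6.39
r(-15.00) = 22858.00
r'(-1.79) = -61.97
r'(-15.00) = -4614.00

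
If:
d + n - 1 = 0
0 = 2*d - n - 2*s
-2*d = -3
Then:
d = 3/2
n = -1/2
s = 7/4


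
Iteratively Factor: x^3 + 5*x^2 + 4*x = (x + 4)*(x^2 + x) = (x + 1)*(x + 4)*(x)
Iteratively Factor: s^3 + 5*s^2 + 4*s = (s + 4)*(s^2 + s) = s*(s + 4)*(s + 1)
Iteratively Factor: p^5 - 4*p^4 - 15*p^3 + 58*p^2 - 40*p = (p + 4)*(p^4 - 8*p^3 + 17*p^2 - 10*p) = (p - 1)*(p + 4)*(p^3 - 7*p^2 + 10*p) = (p - 2)*(p - 1)*(p + 4)*(p^2 - 5*p) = (p - 5)*(p - 2)*(p - 1)*(p + 4)*(p)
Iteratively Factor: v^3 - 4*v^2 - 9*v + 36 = (v - 4)*(v^2 - 9) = (v - 4)*(v - 3)*(v + 3)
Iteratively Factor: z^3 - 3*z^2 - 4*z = (z)*(z^2 - 3*z - 4) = z*(z - 4)*(z + 1)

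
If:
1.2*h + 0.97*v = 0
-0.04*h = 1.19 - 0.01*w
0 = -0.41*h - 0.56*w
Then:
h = -25.15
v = 31.11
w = 18.41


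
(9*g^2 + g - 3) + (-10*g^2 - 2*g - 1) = -g^2 - g - 4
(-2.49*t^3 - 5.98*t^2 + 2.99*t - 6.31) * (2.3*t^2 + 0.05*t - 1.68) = -5.727*t^5 - 13.8785*t^4 + 10.7612*t^3 - 4.3171*t^2 - 5.3387*t + 10.6008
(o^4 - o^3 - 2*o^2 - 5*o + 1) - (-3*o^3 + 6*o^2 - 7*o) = o^4 + 2*o^3 - 8*o^2 + 2*o + 1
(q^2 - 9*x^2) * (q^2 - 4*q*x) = q^4 - 4*q^3*x - 9*q^2*x^2 + 36*q*x^3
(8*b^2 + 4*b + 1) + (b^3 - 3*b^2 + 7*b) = b^3 + 5*b^2 + 11*b + 1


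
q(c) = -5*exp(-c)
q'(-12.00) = 813773.96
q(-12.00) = -813773.96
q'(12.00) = 0.00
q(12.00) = 0.00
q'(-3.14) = 115.52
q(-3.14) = -115.52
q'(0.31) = 3.67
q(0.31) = -3.67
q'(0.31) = 3.67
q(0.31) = -3.67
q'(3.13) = 0.22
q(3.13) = -0.22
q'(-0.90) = 12.30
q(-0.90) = -12.30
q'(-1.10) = 15.02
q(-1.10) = -15.02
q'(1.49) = 1.13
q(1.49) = -1.13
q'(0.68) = 2.53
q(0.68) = -2.53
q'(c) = 5*exp(-c)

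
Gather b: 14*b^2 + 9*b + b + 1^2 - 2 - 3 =14*b^2 + 10*b - 4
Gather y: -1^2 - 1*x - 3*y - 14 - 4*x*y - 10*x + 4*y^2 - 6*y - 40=-11*x + 4*y^2 + y*(-4*x - 9) - 55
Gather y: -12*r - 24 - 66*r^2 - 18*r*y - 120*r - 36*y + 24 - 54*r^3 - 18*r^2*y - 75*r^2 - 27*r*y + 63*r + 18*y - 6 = -54*r^3 - 141*r^2 - 69*r + y*(-18*r^2 - 45*r - 18) - 6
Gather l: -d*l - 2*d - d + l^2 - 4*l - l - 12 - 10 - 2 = -3*d + l^2 + l*(-d - 5) - 24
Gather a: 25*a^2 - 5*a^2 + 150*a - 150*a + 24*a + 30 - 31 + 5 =20*a^2 + 24*a + 4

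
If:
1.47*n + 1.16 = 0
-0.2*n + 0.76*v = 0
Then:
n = -0.79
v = -0.21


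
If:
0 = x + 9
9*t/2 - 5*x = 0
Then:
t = -10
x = -9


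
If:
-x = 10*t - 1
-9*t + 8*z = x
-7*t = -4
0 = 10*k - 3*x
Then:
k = -99/70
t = 4/7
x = -33/7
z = 3/56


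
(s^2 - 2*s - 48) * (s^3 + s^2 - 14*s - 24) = s^5 - s^4 - 64*s^3 - 44*s^2 + 720*s + 1152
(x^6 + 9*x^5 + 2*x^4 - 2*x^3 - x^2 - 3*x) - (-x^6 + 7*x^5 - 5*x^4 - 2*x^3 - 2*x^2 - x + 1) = 2*x^6 + 2*x^5 + 7*x^4 + x^2 - 2*x - 1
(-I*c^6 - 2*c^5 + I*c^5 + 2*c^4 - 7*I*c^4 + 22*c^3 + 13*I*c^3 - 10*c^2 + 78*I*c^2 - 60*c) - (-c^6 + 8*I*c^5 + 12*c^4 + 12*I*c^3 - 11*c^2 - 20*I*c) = c^6 - I*c^6 - 2*c^5 - 7*I*c^5 - 10*c^4 - 7*I*c^4 + 22*c^3 + I*c^3 + c^2 + 78*I*c^2 - 60*c + 20*I*c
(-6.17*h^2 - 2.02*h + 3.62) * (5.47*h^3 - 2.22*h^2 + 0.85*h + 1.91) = -33.7499*h^5 + 2.648*h^4 + 19.0413*h^3 - 21.5381*h^2 - 0.7812*h + 6.9142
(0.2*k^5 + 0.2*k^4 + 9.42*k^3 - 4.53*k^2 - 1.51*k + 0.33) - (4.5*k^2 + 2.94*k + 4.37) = 0.2*k^5 + 0.2*k^4 + 9.42*k^3 - 9.03*k^2 - 4.45*k - 4.04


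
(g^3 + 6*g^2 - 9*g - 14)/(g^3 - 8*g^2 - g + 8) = (g^2 + 5*g - 14)/(g^2 - 9*g + 8)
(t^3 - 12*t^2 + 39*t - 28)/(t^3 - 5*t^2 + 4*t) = (t - 7)/t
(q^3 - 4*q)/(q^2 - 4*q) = (q^2 - 4)/(q - 4)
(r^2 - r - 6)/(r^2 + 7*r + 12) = (r^2 - r - 6)/(r^2 + 7*r + 12)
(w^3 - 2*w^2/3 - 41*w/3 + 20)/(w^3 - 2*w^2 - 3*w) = (3*w^2 + 7*w - 20)/(3*w*(w + 1))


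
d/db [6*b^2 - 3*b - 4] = 12*b - 3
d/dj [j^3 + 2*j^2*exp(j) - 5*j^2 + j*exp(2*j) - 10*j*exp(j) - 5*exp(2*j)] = 2*j^2*exp(j) + 3*j^2 + 2*j*exp(2*j) - 6*j*exp(j) - 10*j - 9*exp(2*j) - 10*exp(j)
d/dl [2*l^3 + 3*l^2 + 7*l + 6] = 6*l^2 + 6*l + 7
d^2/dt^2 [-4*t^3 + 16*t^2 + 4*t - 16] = 32 - 24*t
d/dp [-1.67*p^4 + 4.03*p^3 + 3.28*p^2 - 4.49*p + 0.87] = -6.68*p^3 + 12.09*p^2 + 6.56*p - 4.49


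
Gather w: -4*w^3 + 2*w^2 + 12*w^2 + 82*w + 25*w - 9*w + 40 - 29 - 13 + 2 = -4*w^3 + 14*w^2 + 98*w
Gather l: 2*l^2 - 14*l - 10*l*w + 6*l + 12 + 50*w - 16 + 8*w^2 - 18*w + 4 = 2*l^2 + l*(-10*w - 8) + 8*w^2 + 32*w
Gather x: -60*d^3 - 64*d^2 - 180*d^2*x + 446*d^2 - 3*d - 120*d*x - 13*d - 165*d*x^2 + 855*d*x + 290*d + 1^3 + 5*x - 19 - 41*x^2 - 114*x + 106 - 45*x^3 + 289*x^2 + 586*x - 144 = -60*d^3 + 382*d^2 + 274*d - 45*x^3 + x^2*(248 - 165*d) + x*(-180*d^2 + 735*d + 477) - 56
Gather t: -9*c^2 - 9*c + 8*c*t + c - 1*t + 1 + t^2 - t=-9*c^2 - 8*c + t^2 + t*(8*c - 2) + 1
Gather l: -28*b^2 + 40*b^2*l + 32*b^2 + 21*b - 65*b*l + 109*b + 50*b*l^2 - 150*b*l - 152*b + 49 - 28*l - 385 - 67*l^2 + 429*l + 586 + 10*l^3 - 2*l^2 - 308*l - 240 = 4*b^2 - 22*b + 10*l^3 + l^2*(50*b - 69) + l*(40*b^2 - 215*b + 93) + 10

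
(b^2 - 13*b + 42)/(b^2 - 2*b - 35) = (b - 6)/(b + 5)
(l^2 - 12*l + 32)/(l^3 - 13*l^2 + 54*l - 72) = (l - 8)/(l^2 - 9*l + 18)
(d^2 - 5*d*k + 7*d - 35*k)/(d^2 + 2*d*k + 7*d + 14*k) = (d - 5*k)/(d + 2*k)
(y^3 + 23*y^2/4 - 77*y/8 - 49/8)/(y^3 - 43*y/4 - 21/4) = (4*y^2 + 21*y - 49)/(2*(2*y^2 - y - 21))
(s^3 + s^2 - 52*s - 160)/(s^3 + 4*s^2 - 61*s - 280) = (s + 4)/(s + 7)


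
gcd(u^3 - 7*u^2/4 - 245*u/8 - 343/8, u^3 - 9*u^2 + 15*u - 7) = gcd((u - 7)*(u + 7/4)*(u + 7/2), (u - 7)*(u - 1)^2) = u - 7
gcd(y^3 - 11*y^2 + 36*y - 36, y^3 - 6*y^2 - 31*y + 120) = y - 3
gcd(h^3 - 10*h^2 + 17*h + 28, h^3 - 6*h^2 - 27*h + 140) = h^2 - 11*h + 28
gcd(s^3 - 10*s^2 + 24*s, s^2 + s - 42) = s - 6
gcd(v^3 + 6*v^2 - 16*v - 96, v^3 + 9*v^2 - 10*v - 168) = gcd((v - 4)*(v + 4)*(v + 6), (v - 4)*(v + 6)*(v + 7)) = v^2 + 2*v - 24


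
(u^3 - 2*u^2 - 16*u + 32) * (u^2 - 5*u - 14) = u^5 - 7*u^4 - 20*u^3 + 140*u^2 + 64*u - 448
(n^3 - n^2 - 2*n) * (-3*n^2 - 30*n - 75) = -3*n^5 - 27*n^4 - 39*n^3 + 135*n^2 + 150*n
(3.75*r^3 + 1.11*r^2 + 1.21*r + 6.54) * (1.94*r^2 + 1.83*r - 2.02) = 7.275*r^5 + 9.0159*r^4 - 3.1963*r^3 + 12.6597*r^2 + 9.524*r - 13.2108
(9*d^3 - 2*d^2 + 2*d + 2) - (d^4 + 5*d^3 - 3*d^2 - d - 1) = -d^4 + 4*d^3 + d^2 + 3*d + 3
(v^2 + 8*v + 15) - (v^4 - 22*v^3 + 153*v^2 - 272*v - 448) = -v^4 + 22*v^3 - 152*v^2 + 280*v + 463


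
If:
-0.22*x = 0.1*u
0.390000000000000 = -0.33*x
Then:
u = 2.60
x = -1.18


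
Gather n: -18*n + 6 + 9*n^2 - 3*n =9*n^2 - 21*n + 6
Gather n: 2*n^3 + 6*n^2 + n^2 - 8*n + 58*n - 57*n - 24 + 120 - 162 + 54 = 2*n^3 + 7*n^2 - 7*n - 12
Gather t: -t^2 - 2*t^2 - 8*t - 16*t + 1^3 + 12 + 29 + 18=-3*t^2 - 24*t + 60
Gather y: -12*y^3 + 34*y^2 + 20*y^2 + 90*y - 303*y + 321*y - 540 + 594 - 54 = -12*y^3 + 54*y^2 + 108*y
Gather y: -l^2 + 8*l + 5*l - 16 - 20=-l^2 + 13*l - 36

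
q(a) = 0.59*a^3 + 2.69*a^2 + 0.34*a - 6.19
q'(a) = 1.77*a^2 + 5.38*a + 0.34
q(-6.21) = -45.86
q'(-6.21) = 35.19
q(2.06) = 11.08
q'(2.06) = 18.93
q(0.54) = -5.13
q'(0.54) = 3.76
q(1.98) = 9.61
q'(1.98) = 17.93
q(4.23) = 88.04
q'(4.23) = 54.77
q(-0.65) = -5.44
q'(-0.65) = -2.41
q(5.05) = 140.11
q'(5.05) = 72.65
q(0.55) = -5.09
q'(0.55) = 3.83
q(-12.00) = -642.43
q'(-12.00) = 190.66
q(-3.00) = 1.07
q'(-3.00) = 0.13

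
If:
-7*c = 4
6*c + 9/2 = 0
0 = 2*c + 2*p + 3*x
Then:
No Solution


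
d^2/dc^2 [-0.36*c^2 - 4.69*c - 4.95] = -0.720000000000000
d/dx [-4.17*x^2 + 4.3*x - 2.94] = 4.3 - 8.34*x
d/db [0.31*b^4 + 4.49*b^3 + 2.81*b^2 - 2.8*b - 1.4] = 1.24*b^3 + 13.47*b^2 + 5.62*b - 2.8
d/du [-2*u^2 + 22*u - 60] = 22 - 4*u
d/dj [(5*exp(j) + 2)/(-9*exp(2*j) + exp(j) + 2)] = ((5*exp(j) + 2)*(18*exp(j) - 1) - 45*exp(2*j) + 5*exp(j) + 10)*exp(j)/(-9*exp(2*j) + exp(j) + 2)^2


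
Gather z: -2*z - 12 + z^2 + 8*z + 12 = z^2 + 6*z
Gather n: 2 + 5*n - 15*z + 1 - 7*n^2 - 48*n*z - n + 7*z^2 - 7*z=-7*n^2 + n*(4 - 48*z) + 7*z^2 - 22*z + 3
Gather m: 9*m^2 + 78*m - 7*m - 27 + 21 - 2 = 9*m^2 + 71*m - 8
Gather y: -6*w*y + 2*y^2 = -6*w*y + 2*y^2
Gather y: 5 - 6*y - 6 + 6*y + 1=0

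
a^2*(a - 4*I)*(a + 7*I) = a^4 + 3*I*a^3 + 28*a^2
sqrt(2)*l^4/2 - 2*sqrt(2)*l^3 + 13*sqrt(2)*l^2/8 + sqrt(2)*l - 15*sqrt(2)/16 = (l - 5/2)*(l - 3/2)*(l - sqrt(2)/2)*(sqrt(2)*l/2 + 1/2)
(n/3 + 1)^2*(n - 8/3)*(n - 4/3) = n^4/9 + 2*n^3/9 - 103*n^2/81 - 44*n/27 + 32/9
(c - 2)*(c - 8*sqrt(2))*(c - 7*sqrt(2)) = c^3 - 15*sqrt(2)*c^2 - 2*c^2 + 30*sqrt(2)*c + 112*c - 224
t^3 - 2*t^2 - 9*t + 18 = (t - 3)*(t - 2)*(t + 3)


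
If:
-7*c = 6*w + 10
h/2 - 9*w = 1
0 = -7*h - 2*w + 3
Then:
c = -607/448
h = 29/64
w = -11/128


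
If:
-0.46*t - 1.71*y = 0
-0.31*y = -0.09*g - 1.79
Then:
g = 3.44444444444444*y - 19.8888888888889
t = -3.71739130434783*y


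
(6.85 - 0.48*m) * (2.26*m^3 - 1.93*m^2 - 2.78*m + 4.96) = -1.0848*m^4 + 16.4074*m^3 - 11.8861*m^2 - 21.4238*m + 33.976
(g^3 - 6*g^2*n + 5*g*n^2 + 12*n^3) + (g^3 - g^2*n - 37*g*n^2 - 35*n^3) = 2*g^3 - 7*g^2*n - 32*g*n^2 - 23*n^3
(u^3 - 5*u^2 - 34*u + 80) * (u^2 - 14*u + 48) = u^5 - 19*u^4 + 84*u^3 + 316*u^2 - 2752*u + 3840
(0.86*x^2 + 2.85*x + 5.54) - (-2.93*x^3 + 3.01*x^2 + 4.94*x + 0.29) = 2.93*x^3 - 2.15*x^2 - 2.09*x + 5.25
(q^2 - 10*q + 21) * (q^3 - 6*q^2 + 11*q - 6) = q^5 - 16*q^4 + 92*q^3 - 242*q^2 + 291*q - 126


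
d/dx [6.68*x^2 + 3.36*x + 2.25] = 13.36*x + 3.36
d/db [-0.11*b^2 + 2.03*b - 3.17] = 2.03 - 0.22*b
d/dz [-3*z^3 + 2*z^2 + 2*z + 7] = -9*z^2 + 4*z + 2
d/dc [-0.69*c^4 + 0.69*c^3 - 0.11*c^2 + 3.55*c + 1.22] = -2.76*c^3 + 2.07*c^2 - 0.22*c + 3.55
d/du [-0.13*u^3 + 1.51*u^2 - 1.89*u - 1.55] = -0.39*u^2 + 3.02*u - 1.89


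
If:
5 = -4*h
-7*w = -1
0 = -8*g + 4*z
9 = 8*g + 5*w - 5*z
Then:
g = -29/7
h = -5/4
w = 1/7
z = -58/7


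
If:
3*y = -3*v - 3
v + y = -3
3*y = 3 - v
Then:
No Solution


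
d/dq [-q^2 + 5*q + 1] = 5 - 2*q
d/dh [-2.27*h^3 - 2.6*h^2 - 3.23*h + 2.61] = -6.81*h^2 - 5.2*h - 3.23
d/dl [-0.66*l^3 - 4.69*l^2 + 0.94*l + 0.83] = -1.98*l^2 - 9.38*l + 0.94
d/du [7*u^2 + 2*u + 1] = 14*u + 2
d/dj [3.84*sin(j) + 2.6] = 3.84*cos(j)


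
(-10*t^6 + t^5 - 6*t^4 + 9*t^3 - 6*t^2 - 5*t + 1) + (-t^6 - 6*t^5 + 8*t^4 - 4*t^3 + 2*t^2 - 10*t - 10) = -11*t^6 - 5*t^5 + 2*t^4 + 5*t^3 - 4*t^2 - 15*t - 9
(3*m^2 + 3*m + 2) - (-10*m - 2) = 3*m^2 + 13*m + 4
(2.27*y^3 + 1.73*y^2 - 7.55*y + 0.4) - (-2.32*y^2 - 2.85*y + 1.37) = 2.27*y^3 + 4.05*y^2 - 4.7*y - 0.97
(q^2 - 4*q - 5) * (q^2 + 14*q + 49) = q^4 + 10*q^3 - 12*q^2 - 266*q - 245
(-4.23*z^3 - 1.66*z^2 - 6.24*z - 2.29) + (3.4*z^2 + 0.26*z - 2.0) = -4.23*z^3 + 1.74*z^2 - 5.98*z - 4.29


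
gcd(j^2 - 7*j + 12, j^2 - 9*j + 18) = j - 3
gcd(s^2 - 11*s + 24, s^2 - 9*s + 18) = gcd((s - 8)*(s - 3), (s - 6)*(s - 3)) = s - 3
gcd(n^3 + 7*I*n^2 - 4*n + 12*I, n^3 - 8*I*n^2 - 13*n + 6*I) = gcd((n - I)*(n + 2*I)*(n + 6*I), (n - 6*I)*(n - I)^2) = n - I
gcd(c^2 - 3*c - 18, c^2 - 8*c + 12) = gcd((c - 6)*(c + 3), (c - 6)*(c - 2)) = c - 6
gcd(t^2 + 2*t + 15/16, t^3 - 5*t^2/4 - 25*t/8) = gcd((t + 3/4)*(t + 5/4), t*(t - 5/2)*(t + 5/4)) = t + 5/4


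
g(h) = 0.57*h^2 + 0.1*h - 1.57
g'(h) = 1.14*h + 0.1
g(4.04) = 8.14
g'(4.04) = 4.71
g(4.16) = 8.71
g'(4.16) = 4.84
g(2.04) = 1.01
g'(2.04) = 2.43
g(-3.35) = 4.49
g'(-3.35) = -3.72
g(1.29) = -0.49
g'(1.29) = 1.57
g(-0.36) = -1.53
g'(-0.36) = -0.31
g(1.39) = -0.33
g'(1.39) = 1.68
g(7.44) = 30.73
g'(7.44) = 8.58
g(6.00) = 19.55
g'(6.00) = 6.94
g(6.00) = 19.55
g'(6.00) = 6.94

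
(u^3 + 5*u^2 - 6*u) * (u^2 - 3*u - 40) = u^5 + 2*u^4 - 61*u^3 - 182*u^2 + 240*u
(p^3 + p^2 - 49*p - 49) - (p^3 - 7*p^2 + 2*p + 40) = 8*p^2 - 51*p - 89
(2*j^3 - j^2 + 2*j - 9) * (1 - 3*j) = -6*j^4 + 5*j^3 - 7*j^2 + 29*j - 9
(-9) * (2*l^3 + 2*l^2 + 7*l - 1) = -18*l^3 - 18*l^2 - 63*l + 9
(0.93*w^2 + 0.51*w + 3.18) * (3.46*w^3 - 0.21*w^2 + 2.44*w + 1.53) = 3.2178*w^5 + 1.5693*w^4 + 13.1649*w^3 + 1.9995*w^2 + 8.5395*w + 4.8654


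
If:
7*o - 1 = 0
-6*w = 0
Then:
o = 1/7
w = 0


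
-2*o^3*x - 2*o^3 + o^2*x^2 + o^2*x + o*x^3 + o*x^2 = (-o + x)*(2*o + x)*(o*x + o)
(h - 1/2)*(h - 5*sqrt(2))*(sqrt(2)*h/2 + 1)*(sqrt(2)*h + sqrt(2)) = h^4 - 4*sqrt(2)*h^3 + h^3/2 - 21*h^2/2 - 2*sqrt(2)*h^2 - 5*h + 2*sqrt(2)*h + 5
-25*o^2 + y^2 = (-5*o + y)*(5*o + y)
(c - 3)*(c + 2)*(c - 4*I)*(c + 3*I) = c^4 - c^3 - I*c^3 + 6*c^2 + I*c^2 - 12*c + 6*I*c - 72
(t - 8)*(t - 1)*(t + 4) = t^3 - 5*t^2 - 28*t + 32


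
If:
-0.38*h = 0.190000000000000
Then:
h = -0.50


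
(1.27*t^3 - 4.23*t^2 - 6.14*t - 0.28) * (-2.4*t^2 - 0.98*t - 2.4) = -3.048*t^5 + 8.9074*t^4 + 15.8334*t^3 + 16.8412*t^2 + 15.0104*t + 0.672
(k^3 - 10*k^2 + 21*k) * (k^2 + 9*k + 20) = k^5 - k^4 - 49*k^3 - 11*k^2 + 420*k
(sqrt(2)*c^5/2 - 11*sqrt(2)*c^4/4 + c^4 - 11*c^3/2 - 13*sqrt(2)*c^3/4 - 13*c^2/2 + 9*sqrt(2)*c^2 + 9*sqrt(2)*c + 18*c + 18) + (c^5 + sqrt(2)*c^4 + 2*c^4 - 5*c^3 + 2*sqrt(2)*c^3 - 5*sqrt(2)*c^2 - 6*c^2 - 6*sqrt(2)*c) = sqrt(2)*c^5/2 + c^5 - 7*sqrt(2)*c^4/4 + 3*c^4 - 21*c^3/2 - 5*sqrt(2)*c^3/4 - 25*c^2/2 + 4*sqrt(2)*c^2 + 3*sqrt(2)*c + 18*c + 18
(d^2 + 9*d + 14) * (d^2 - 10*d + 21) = d^4 - d^3 - 55*d^2 + 49*d + 294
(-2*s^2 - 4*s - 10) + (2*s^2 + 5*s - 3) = s - 13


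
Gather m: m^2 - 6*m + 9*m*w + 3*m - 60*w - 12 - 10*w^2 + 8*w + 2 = m^2 + m*(9*w - 3) - 10*w^2 - 52*w - 10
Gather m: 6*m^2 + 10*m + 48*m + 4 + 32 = 6*m^2 + 58*m + 36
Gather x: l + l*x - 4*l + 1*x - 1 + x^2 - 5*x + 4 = -3*l + x^2 + x*(l - 4) + 3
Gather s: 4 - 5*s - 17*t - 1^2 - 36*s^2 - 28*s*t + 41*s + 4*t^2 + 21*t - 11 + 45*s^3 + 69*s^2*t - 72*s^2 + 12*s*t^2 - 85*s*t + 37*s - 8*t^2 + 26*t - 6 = 45*s^3 + s^2*(69*t - 108) + s*(12*t^2 - 113*t + 73) - 4*t^2 + 30*t - 14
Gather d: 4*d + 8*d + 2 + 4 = 12*d + 6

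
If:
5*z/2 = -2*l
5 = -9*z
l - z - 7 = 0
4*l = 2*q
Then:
No Solution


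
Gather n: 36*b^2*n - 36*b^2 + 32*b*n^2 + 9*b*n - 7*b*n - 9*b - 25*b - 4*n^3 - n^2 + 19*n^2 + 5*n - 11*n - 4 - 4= -36*b^2 - 34*b - 4*n^3 + n^2*(32*b + 18) + n*(36*b^2 + 2*b - 6) - 8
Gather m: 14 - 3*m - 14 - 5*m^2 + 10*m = -5*m^2 + 7*m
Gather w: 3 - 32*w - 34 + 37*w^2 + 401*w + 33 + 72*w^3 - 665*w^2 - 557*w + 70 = 72*w^3 - 628*w^2 - 188*w + 72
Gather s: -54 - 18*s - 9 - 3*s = -21*s - 63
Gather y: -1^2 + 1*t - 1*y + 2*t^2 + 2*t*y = 2*t^2 + t + y*(2*t - 1) - 1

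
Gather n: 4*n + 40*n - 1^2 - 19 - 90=44*n - 110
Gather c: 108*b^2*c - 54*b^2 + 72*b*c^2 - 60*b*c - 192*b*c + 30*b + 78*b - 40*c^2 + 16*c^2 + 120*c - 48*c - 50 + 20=-54*b^2 + 108*b + c^2*(72*b - 24) + c*(108*b^2 - 252*b + 72) - 30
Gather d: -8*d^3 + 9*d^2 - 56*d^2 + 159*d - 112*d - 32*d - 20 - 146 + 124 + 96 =-8*d^3 - 47*d^2 + 15*d + 54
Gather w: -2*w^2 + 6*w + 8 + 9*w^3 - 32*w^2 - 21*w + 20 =9*w^3 - 34*w^2 - 15*w + 28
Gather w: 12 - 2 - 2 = 8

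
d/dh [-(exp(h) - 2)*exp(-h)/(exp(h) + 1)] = (exp(2*h) - 4*exp(h) - 2)*exp(-h)/(exp(2*h) + 2*exp(h) + 1)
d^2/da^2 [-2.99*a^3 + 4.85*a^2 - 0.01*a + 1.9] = 9.7 - 17.94*a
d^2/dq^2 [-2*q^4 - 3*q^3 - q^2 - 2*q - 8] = -24*q^2 - 18*q - 2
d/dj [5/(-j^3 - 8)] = 15*j^2/(j^3 + 8)^2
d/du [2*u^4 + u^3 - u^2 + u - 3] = 8*u^3 + 3*u^2 - 2*u + 1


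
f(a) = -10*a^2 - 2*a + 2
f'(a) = -20*a - 2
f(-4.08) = -156.30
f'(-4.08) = 79.60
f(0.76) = -5.30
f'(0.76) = -17.20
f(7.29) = -544.02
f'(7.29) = -147.80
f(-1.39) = -14.54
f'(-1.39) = 25.80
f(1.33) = -18.35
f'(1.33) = -28.60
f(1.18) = -14.28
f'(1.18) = -25.60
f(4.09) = -173.46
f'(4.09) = -83.80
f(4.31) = -192.38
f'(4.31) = -88.20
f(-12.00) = -1414.00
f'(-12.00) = 238.00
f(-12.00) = -1414.00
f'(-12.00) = 238.00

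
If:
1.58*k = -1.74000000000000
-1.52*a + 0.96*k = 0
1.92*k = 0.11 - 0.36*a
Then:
No Solution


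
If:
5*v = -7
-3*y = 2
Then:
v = -7/5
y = -2/3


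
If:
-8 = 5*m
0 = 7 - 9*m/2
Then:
No Solution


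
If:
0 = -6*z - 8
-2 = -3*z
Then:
No Solution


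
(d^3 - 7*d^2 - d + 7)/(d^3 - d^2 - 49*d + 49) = (d + 1)/(d + 7)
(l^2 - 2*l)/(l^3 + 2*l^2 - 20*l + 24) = l/(l^2 + 4*l - 12)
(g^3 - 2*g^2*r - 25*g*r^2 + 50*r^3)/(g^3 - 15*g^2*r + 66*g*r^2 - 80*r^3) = (-g - 5*r)/(-g + 8*r)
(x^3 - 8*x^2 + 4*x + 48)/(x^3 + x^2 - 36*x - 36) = (x^2 - 2*x - 8)/(x^2 + 7*x + 6)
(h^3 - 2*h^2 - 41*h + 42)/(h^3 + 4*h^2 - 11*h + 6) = (h - 7)/(h - 1)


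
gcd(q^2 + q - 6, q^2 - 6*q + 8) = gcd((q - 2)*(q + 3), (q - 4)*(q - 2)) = q - 2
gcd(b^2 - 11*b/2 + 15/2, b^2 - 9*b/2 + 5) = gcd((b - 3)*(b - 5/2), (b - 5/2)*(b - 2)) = b - 5/2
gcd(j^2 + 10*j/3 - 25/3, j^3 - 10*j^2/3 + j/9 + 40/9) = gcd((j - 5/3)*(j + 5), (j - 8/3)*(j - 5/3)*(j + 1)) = j - 5/3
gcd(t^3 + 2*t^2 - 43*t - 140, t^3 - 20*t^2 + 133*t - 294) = t - 7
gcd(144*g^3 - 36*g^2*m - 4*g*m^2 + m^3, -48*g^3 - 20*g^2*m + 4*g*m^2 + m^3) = 24*g^2 - 2*g*m - m^2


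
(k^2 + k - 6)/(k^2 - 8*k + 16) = (k^2 + k - 6)/(k^2 - 8*k + 16)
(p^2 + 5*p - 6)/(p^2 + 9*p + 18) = (p - 1)/(p + 3)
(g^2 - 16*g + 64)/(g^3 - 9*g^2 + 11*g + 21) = (g^2 - 16*g + 64)/(g^3 - 9*g^2 + 11*g + 21)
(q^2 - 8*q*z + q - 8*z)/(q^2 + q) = (q - 8*z)/q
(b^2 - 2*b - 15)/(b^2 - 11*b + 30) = (b + 3)/(b - 6)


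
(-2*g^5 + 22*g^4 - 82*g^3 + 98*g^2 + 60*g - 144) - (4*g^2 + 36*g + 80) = -2*g^5 + 22*g^4 - 82*g^3 + 94*g^2 + 24*g - 224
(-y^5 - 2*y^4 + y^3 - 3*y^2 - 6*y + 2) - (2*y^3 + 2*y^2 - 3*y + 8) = -y^5 - 2*y^4 - y^3 - 5*y^2 - 3*y - 6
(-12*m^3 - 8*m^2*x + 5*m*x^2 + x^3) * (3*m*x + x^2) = -36*m^4*x - 36*m^3*x^2 + 7*m^2*x^3 + 8*m*x^4 + x^5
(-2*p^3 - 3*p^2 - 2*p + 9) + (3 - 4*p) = -2*p^3 - 3*p^2 - 6*p + 12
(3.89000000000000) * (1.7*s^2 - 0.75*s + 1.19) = 6.613*s^2 - 2.9175*s + 4.6291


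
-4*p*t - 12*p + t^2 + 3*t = (-4*p + t)*(t + 3)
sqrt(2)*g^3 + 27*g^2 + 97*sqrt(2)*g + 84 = (g + 6*sqrt(2))*(g + 7*sqrt(2))*(sqrt(2)*g + 1)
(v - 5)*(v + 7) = v^2 + 2*v - 35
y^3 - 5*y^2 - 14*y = y*(y - 7)*(y + 2)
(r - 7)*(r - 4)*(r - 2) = r^3 - 13*r^2 + 50*r - 56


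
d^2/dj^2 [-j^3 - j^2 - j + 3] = -6*j - 2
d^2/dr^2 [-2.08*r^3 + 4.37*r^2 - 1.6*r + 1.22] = 8.74 - 12.48*r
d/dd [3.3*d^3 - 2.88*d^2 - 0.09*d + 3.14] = 9.9*d^2 - 5.76*d - 0.09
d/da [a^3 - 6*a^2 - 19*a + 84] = 3*a^2 - 12*a - 19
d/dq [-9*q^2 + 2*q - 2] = 2 - 18*q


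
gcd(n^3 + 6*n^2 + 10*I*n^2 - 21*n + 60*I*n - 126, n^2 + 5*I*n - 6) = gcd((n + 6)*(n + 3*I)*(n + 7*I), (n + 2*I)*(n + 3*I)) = n + 3*I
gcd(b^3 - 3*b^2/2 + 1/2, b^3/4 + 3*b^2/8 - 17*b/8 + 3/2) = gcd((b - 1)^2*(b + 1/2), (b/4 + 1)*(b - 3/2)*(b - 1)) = b - 1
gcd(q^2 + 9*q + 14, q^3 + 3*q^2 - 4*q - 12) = q + 2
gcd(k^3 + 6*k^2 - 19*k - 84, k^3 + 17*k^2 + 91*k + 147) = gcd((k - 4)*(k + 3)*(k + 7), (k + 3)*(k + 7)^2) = k^2 + 10*k + 21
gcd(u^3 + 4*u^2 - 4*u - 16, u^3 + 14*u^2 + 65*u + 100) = u + 4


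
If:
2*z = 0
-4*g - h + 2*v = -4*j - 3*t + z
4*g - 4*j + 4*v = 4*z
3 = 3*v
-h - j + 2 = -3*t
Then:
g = -5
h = 3*t + 6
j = -4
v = 1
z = 0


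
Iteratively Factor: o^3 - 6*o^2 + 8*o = (o - 2)*(o^2 - 4*o) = (o - 4)*(o - 2)*(o)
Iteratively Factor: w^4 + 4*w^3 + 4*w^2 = (w)*(w^3 + 4*w^2 + 4*w) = w^2*(w^2 + 4*w + 4) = w^2*(w + 2)*(w + 2)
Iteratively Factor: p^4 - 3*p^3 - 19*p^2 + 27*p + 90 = (p + 3)*(p^3 - 6*p^2 - p + 30) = (p - 3)*(p + 3)*(p^2 - 3*p - 10) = (p - 5)*(p - 3)*(p + 3)*(p + 2)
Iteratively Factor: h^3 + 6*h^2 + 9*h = (h + 3)*(h^2 + 3*h) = h*(h + 3)*(h + 3)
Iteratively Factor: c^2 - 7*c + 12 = (c - 4)*(c - 3)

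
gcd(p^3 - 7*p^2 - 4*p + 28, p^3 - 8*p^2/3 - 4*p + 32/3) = p^2 - 4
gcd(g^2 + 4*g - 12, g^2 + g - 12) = 1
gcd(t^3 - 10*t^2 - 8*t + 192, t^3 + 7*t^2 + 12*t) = t + 4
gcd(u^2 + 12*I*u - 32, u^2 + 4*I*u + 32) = u + 8*I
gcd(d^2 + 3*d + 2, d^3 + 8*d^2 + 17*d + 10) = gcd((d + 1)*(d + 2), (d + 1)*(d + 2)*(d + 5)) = d^2 + 3*d + 2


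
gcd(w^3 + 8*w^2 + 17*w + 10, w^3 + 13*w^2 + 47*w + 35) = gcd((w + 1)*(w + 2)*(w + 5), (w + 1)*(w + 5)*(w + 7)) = w^2 + 6*w + 5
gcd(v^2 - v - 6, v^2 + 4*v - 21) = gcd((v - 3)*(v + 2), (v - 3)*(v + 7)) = v - 3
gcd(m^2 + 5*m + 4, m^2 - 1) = m + 1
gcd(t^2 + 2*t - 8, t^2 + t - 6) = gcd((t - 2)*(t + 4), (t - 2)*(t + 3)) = t - 2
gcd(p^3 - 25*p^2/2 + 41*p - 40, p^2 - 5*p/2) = p - 5/2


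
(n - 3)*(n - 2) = n^2 - 5*n + 6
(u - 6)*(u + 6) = u^2 - 36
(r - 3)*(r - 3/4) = r^2 - 15*r/4 + 9/4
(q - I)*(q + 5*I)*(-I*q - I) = -I*q^3 + 4*q^2 - I*q^2 + 4*q - 5*I*q - 5*I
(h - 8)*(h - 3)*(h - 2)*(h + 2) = h^4 - 11*h^3 + 20*h^2 + 44*h - 96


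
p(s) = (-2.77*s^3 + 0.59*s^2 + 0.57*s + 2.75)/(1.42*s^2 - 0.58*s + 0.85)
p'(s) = (0.58 - 2.84*s)*(-2.77*s^3 + 0.59*s^2 + 0.57*s + 2.75)/(1.42*s^2 - 0.58*s + 0.85)^2 + (-8.31*s^2 + 1.18*s + 0.57)/(1.42*s^2 - 0.58*s + 0.85) = (-3.9334*s^4 + 3.2132*s^3 - 8.2151*s^2 - 6.807*s + 2.0795)/(2.0164*s^4 - 1.6472*s^3 + 2.7504*s^2 - 0.986*s + 0.7225)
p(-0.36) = 2.21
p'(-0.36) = 2.10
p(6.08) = -11.93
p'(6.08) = -2.01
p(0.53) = 2.98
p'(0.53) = -4.14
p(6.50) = -12.78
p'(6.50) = -2.00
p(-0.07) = 3.02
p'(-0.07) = 3.12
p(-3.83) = 6.90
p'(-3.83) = -1.96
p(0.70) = 2.18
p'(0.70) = -5.04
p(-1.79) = 3.03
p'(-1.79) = -1.71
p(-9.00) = 17.05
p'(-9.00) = -1.96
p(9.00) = -17.75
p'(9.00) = -1.98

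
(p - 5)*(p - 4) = p^2 - 9*p + 20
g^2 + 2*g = g*(g + 2)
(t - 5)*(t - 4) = t^2 - 9*t + 20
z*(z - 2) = z^2 - 2*z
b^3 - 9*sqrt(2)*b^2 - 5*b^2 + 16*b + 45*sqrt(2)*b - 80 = (b - 5)*(b - 8*sqrt(2))*(b - sqrt(2))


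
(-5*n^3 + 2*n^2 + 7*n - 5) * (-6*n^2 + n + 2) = 30*n^5 - 17*n^4 - 50*n^3 + 41*n^2 + 9*n - 10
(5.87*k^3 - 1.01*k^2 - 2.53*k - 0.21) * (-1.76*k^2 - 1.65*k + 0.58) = -10.3312*k^5 - 7.9079*k^4 + 9.5239*k^3 + 3.9583*k^2 - 1.1209*k - 0.1218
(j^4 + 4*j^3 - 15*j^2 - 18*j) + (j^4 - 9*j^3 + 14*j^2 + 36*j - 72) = 2*j^4 - 5*j^3 - j^2 + 18*j - 72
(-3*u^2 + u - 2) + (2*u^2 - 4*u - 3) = -u^2 - 3*u - 5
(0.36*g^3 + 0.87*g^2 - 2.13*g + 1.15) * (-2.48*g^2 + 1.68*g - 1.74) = -0.8928*g^5 - 1.5528*g^4 + 6.1176*g^3 - 7.9442*g^2 + 5.6382*g - 2.001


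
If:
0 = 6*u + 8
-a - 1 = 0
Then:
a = -1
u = -4/3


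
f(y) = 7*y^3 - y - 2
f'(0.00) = -1.00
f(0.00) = -2.00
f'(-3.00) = 188.00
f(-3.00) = -188.00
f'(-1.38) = 38.99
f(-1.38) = -19.02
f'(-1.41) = 40.75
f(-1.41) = -20.21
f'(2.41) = 120.97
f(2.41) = 93.57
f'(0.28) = 0.65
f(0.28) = -2.13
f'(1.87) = 72.43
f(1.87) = 41.90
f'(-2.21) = 101.57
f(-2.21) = -75.35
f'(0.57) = 5.82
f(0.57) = -1.27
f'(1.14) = 26.29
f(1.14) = 7.23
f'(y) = 21*y^2 - 1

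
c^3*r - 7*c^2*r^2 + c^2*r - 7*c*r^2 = c*(c - 7*r)*(c*r + r)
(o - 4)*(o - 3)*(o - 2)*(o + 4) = o^4 - 5*o^3 - 10*o^2 + 80*o - 96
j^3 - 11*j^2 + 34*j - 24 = (j - 6)*(j - 4)*(j - 1)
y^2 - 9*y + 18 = (y - 6)*(y - 3)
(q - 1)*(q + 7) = q^2 + 6*q - 7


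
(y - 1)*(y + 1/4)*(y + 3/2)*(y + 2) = y^4 + 11*y^3/4 + y^2/8 - 25*y/8 - 3/4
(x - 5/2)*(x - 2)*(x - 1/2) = x^3 - 5*x^2 + 29*x/4 - 5/2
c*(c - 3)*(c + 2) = c^3 - c^2 - 6*c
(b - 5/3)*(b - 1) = b^2 - 8*b/3 + 5/3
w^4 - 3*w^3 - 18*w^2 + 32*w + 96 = (w - 4)^2*(w + 2)*(w + 3)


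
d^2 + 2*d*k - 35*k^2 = (d - 5*k)*(d + 7*k)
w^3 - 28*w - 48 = (w - 6)*(w + 2)*(w + 4)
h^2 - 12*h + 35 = (h - 7)*(h - 5)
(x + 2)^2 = x^2 + 4*x + 4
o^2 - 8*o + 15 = (o - 5)*(o - 3)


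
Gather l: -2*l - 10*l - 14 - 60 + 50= -12*l - 24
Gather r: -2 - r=-r - 2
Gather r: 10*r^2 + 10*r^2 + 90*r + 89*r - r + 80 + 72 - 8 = 20*r^2 + 178*r + 144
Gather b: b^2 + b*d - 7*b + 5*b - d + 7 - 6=b^2 + b*(d - 2) - d + 1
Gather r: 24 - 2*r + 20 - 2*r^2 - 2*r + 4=-2*r^2 - 4*r + 48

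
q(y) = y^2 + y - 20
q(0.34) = -19.54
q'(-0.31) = 0.38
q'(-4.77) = -8.54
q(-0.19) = -20.15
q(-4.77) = -2.02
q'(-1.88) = -2.76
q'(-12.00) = -23.00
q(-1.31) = -19.59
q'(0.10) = 1.20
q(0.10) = -19.89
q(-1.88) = -18.35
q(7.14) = 38.12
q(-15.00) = 190.00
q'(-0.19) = 0.62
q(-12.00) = 112.00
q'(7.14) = 15.28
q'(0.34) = 1.68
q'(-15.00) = -29.00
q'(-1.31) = -1.62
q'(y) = 2*y + 1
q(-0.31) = -20.21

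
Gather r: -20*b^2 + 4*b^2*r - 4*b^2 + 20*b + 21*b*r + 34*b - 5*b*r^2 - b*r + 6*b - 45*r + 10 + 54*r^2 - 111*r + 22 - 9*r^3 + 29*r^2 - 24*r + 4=-24*b^2 + 60*b - 9*r^3 + r^2*(83 - 5*b) + r*(4*b^2 + 20*b - 180) + 36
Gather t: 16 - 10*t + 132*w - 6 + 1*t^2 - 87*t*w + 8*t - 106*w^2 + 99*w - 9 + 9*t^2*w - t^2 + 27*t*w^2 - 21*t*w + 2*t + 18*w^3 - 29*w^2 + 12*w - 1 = 9*t^2*w + t*(27*w^2 - 108*w) + 18*w^3 - 135*w^2 + 243*w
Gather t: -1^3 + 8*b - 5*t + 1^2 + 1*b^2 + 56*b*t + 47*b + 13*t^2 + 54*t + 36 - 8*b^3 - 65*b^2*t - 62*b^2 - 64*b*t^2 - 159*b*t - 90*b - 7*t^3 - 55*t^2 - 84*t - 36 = -8*b^3 - 61*b^2 - 35*b - 7*t^3 + t^2*(-64*b - 42) + t*(-65*b^2 - 103*b - 35)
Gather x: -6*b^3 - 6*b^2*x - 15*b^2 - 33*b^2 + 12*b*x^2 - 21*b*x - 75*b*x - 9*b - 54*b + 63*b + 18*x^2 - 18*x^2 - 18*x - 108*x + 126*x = -6*b^3 - 48*b^2 + 12*b*x^2 + x*(-6*b^2 - 96*b)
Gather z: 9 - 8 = 1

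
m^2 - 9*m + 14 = (m - 7)*(m - 2)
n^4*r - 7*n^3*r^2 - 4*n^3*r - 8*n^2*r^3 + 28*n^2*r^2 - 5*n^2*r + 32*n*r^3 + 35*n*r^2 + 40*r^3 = (n - 5)*(n - 8*r)*(n + r)*(n*r + r)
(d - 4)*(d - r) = d^2 - d*r - 4*d + 4*r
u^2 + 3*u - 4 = (u - 1)*(u + 4)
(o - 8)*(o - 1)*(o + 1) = o^3 - 8*o^2 - o + 8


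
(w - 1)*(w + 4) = w^2 + 3*w - 4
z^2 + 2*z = z*(z + 2)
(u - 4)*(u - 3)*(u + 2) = u^3 - 5*u^2 - 2*u + 24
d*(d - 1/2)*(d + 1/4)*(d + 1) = d^4 + 3*d^3/4 - 3*d^2/8 - d/8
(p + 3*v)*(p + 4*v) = p^2 + 7*p*v + 12*v^2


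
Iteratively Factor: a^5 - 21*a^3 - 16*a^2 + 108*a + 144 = (a - 4)*(a^4 + 4*a^3 - 5*a^2 - 36*a - 36) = (a - 4)*(a - 3)*(a^3 + 7*a^2 + 16*a + 12) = (a - 4)*(a - 3)*(a + 3)*(a^2 + 4*a + 4) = (a - 4)*(a - 3)*(a + 2)*(a + 3)*(a + 2)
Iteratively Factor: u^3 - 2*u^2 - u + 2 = (u + 1)*(u^2 - 3*u + 2) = (u - 2)*(u + 1)*(u - 1)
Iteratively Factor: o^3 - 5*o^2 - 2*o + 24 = (o - 4)*(o^2 - o - 6) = (o - 4)*(o + 2)*(o - 3)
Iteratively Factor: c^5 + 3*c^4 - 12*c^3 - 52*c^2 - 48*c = (c + 2)*(c^4 + c^3 - 14*c^2 - 24*c) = (c - 4)*(c + 2)*(c^3 + 5*c^2 + 6*c) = (c - 4)*(c + 2)*(c + 3)*(c^2 + 2*c) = (c - 4)*(c + 2)^2*(c + 3)*(c)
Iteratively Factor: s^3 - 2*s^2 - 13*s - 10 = (s - 5)*(s^2 + 3*s + 2) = (s - 5)*(s + 2)*(s + 1)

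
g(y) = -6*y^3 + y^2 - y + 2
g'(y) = -18*y^2 + 2*y - 1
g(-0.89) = 7.91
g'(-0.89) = -17.04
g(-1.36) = 20.30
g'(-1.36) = -37.01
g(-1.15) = 13.60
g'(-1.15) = -27.10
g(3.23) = -192.99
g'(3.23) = -182.33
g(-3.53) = 281.91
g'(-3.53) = -232.36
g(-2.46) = 99.83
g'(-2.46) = -114.85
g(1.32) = -11.38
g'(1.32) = -29.72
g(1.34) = -11.98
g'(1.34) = -30.64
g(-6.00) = 1340.00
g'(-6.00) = -661.00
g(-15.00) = 20492.00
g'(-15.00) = -4081.00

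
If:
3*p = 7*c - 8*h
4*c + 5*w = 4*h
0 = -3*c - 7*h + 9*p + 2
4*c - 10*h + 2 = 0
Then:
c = 3/4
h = 1/2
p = 5/12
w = -1/5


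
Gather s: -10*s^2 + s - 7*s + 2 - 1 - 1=-10*s^2 - 6*s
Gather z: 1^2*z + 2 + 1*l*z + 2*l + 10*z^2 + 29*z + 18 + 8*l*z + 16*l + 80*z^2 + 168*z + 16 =18*l + 90*z^2 + z*(9*l + 198) + 36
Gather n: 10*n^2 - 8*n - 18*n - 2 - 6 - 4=10*n^2 - 26*n - 12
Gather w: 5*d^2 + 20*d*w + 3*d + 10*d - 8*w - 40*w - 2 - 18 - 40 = 5*d^2 + 13*d + w*(20*d - 48) - 60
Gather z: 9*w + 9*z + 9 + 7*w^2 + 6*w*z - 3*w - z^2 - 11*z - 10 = 7*w^2 + 6*w - z^2 + z*(6*w - 2) - 1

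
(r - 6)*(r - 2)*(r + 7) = r^3 - r^2 - 44*r + 84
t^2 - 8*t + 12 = (t - 6)*(t - 2)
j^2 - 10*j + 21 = (j - 7)*(j - 3)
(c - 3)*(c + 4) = c^2 + c - 12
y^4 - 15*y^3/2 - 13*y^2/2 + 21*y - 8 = (y - 8)*(y - 1)*(y - 1/2)*(y + 2)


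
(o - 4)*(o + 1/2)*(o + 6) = o^3 + 5*o^2/2 - 23*o - 12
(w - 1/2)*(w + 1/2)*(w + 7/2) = w^3 + 7*w^2/2 - w/4 - 7/8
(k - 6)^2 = k^2 - 12*k + 36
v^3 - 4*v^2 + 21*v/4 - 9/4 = (v - 3/2)^2*(v - 1)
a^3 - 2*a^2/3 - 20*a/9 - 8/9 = (a - 2)*(a + 2/3)^2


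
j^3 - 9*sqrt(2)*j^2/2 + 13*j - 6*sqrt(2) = (j - 2*sqrt(2))*(j - 3*sqrt(2)/2)*(j - sqrt(2))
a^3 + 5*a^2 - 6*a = a*(a - 1)*(a + 6)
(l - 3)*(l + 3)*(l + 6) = l^3 + 6*l^2 - 9*l - 54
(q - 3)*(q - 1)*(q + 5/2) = q^3 - 3*q^2/2 - 7*q + 15/2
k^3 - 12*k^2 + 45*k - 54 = (k - 6)*(k - 3)^2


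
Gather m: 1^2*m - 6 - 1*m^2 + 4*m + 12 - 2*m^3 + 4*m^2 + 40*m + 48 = -2*m^3 + 3*m^2 + 45*m + 54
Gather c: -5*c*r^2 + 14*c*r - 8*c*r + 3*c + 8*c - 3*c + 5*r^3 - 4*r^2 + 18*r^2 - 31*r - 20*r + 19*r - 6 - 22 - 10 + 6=c*(-5*r^2 + 6*r + 8) + 5*r^3 + 14*r^2 - 32*r - 32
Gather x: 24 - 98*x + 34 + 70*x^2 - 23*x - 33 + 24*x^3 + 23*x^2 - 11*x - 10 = 24*x^3 + 93*x^2 - 132*x + 15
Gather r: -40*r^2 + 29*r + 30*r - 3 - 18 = -40*r^2 + 59*r - 21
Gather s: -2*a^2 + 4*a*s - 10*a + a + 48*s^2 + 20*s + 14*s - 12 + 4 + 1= -2*a^2 - 9*a + 48*s^2 + s*(4*a + 34) - 7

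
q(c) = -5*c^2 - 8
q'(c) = -10*c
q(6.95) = -249.51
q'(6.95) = -69.50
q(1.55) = -20.01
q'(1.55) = -15.50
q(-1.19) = -15.08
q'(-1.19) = 11.90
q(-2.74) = -45.54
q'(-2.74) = 27.40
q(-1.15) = -14.61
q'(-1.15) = 11.50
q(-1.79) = -24.02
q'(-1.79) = 17.90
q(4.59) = -113.34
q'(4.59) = -45.90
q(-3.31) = -62.78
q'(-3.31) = 33.10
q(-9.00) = -413.00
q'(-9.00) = 90.00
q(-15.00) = -1133.00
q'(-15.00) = 150.00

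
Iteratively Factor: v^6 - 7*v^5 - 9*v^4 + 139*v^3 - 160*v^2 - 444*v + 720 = (v - 3)*(v^5 - 4*v^4 - 21*v^3 + 76*v^2 + 68*v - 240) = (v - 3)^2*(v^4 - v^3 - 24*v^2 + 4*v + 80) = (v - 5)*(v - 3)^2*(v^3 + 4*v^2 - 4*v - 16) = (v - 5)*(v - 3)^2*(v + 2)*(v^2 + 2*v - 8) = (v - 5)*(v - 3)^2*(v - 2)*(v + 2)*(v + 4)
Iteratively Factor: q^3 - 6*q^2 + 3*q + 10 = (q + 1)*(q^2 - 7*q + 10) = (q - 2)*(q + 1)*(q - 5)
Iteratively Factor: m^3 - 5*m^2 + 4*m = (m - 1)*(m^2 - 4*m) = m*(m - 1)*(m - 4)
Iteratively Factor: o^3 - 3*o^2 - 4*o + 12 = (o - 3)*(o^2 - 4) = (o - 3)*(o - 2)*(o + 2)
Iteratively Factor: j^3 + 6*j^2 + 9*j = (j + 3)*(j^2 + 3*j) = j*(j + 3)*(j + 3)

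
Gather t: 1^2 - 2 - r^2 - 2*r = -r^2 - 2*r - 1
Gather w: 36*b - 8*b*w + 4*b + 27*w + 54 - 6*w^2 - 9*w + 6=40*b - 6*w^2 + w*(18 - 8*b) + 60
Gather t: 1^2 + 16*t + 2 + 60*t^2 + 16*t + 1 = 60*t^2 + 32*t + 4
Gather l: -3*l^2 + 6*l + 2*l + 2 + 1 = -3*l^2 + 8*l + 3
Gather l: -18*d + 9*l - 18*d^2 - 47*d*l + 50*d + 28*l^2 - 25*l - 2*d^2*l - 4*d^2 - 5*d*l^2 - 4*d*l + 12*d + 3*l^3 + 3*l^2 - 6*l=-22*d^2 + 44*d + 3*l^3 + l^2*(31 - 5*d) + l*(-2*d^2 - 51*d - 22)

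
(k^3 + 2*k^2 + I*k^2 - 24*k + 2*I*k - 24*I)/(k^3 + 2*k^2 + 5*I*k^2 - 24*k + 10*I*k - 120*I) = (k + I)/(k + 5*I)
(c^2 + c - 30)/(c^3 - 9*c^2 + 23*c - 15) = (c + 6)/(c^2 - 4*c + 3)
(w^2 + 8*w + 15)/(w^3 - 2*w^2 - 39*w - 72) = (w + 5)/(w^2 - 5*w - 24)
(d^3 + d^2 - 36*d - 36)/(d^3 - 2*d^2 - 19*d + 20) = (d^3 + d^2 - 36*d - 36)/(d^3 - 2*d^2 - 19*d + 20)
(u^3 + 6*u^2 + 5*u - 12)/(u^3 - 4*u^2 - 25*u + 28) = (u + 3)/(u - 7)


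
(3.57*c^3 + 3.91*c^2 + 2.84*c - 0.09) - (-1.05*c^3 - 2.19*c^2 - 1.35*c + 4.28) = 4.62*c^3 + 6.1*c^2 + 4.19*c - 4.37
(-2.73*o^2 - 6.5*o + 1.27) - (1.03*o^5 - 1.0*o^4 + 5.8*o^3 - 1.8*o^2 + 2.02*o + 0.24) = -1.03*o^5 + 1.0*o^4 - 5.8*o^3 - 0.93*o^2 - 8.52*o + 1.03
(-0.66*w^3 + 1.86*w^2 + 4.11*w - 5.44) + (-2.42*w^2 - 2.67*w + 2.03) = -0.66*w^3 - 0.56*w^2 + 1.44*w - 3.41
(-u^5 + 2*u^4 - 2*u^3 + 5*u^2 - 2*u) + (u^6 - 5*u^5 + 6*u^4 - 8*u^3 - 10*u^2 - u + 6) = u^6 - 6*u^5 + 8*u^4 - 10*u^3 - 5*u^2 - 3*u + 6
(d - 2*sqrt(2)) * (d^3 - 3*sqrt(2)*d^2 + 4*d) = d^4 - 5*sqrt(2)*d^3 + 16*d^2 - 8*sqrt(2)*d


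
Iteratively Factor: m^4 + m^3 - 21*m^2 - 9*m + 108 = (m - 3)*(m^3 + 4*m^2 - 9*m - 36) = (m - 3)^2*(m^2 + 7*m + 12) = (m - 3)^2*(m + 3)*(m + 4)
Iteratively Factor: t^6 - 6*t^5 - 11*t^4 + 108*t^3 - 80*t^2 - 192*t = (t)*(t^5 - 6*t^4 - 11*t^3 + 108*t^2 - 80*t - 192) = t*(t + 4)*(t^4 - 10*t^3 + 29*t^2 - 8*t - 48) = t*(t - 3)*(t + 4)*(t^3 - 7*t^2 + 8*t + 16) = t*(t - 4)*(t - 3)*(t + 4)*(t^2 - 3*t - 4) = t*(t - 4)^2*(t - 3)*(t + 4)*(t + 1)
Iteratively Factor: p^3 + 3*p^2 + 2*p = (p + 2)*(p^2 + p) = (p + 1)*(p + 2)*(p)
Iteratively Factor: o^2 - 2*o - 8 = (o + 2)*(o - 4)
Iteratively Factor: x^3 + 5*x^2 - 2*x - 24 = (x + 3)*(x^2 + 2*x - 8) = (x + 3)*(x + 4)*(x - 2)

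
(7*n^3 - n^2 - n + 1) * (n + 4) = 7*n^4 + 27*n^3 - 5*n^2 - 3*n + 4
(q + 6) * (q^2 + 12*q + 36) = q^3 + 18*q^2 + 108*q + 216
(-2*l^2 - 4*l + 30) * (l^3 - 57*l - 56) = -2*l^5 - 4*l^4 + 144*l^3 + 340*l^2 - 1486*l - 1680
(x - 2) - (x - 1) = -1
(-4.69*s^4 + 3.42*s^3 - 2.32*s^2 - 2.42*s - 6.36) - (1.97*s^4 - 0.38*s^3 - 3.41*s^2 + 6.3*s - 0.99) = -6.66*s^4 + 3.8*s^3 + 1.09*s^2 - 8.72*s - 5.37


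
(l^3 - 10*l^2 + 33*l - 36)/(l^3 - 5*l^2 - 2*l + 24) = (l - 3)/(l + 2)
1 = 1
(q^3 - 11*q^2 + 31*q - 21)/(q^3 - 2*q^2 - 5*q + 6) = (q - 7)/(q + 2)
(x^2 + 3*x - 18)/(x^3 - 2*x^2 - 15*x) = (-x^2 - 3*x + 18)/(x*(-x^2 + 2*x + 15))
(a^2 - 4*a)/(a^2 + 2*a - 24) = a/(a + 6)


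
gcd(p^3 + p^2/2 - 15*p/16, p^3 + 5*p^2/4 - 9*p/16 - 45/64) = p^2 + p/2 - 15/16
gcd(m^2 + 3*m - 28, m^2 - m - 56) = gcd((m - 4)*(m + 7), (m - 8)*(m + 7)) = m + 7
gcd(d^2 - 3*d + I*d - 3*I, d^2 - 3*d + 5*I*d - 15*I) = d - 3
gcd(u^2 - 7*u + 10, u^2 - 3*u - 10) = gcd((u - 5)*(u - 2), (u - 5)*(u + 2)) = u - 5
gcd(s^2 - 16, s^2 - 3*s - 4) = s - 4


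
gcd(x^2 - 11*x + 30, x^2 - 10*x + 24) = x - 6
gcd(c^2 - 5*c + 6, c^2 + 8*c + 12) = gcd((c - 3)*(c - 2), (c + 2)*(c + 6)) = 1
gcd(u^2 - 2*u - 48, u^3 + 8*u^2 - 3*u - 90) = u + 6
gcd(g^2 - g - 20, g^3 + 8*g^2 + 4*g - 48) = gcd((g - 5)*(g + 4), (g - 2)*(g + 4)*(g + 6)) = g + 4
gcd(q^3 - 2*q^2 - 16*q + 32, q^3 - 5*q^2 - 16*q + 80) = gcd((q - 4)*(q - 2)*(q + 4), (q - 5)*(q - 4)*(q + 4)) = q^2 - 16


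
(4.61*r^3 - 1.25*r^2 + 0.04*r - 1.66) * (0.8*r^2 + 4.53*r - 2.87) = 3.688*r^5 + 19.8833*r^4 - 18.8612*r^3 + 2.4407*r^2 - 7.6346*r + 4.7642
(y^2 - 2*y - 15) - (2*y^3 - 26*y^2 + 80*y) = -2*y^3 + 27*y^2 - 82*y - 15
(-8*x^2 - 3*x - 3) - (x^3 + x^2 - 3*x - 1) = -x^3 - 9*x^2 - 2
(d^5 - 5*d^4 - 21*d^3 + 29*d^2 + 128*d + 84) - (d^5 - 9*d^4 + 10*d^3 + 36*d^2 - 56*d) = 4*d^4 - 31*d^3 - 7*d^2 + 184*d + 84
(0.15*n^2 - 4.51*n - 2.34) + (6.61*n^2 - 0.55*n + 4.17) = 6.76*n^2 - 5.06*n + 1.83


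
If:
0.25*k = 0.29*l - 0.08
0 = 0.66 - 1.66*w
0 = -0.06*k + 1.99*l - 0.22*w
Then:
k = -0.28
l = 0.04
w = 0.40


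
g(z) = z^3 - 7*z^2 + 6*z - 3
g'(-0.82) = 19.50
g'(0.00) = 6.00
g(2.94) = -20.45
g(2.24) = -13.44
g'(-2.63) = 63.57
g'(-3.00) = 75.00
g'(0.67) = -2.03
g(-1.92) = -47.40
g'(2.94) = -9.23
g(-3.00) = -111.00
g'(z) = 3*z^2 - 14*z + 6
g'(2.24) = -10.31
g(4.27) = -27.16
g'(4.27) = 0.92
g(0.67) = -1.82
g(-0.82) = -13.18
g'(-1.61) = 36.32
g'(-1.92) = 43.94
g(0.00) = -3.00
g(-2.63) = -85.39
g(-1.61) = -34.98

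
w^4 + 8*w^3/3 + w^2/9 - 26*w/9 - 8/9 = (w - 1)*(w + 1/3)*(w + 4/3)*(w + 2)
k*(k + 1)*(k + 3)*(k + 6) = k^4 + 10*k^3 + 27*k^2 + 18*k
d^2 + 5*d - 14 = (d - 2)*(d + 7)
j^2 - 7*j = j*(j - 7)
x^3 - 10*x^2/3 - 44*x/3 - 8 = (x - 6)*(x + 2/3)*(x + 2)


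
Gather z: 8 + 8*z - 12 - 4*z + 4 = 4*z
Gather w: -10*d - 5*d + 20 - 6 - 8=6 - 15*d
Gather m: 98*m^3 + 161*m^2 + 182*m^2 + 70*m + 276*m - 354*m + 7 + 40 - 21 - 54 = 98*m^3 + 343*m^2 - 8*m - 28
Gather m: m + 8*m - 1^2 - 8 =9*m - 9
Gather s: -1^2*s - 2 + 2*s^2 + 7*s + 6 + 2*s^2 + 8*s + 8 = 4*s^2 + 14*s + 12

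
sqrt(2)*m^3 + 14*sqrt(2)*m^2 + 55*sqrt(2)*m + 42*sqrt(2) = (m + 6)*(m + 7)*(sqrt(2)*m + sqrt(2))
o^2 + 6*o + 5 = (o + 1)*(o + 5)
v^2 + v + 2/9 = (v + 1/3)*(v + 2/3)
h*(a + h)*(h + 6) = a*h^2 + 6*a*h + h^3 + 6*h^2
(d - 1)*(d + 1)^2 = d^3 + d^2 - d - 1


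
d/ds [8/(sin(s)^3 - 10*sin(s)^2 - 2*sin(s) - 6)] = 8*(-3*sin(s)^2 + 20*sin(s) + 2)*cos(s)/(sin(s)^3 - 10*sin(s)^2 - 2*sin(s) - 6)^2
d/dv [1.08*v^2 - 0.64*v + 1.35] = 2.16*v - 0.64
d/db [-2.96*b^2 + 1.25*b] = 1.25 - 5.92*b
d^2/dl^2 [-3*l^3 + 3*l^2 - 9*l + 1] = 6 - 18*l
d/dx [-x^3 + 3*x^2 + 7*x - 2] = -3*x^2 + 6*x + 7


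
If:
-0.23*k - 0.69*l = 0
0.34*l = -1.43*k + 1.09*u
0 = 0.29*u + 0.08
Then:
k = -0.23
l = 0.08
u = -0.28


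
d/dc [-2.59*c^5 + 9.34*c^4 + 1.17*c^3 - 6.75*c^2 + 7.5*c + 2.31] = -12.95*c^4 + 37.36*c^3 + 3.51*c^2 - 13.5*c + 7.5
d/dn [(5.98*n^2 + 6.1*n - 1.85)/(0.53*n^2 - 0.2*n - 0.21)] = (-4.429*n^2 - 0.5506*n - 1.651)/(0.2809*n^4 - 0.212*n^3 - 0.1826*n^2 + 0.084*n + 0.0441)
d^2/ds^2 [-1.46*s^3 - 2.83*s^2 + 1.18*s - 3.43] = -8.76*s - 5.66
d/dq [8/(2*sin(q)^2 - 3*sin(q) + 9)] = 8*(3 - 4*sin(q))*cos(q)/(-3*sin(q) - cos(2*q) + 10)^2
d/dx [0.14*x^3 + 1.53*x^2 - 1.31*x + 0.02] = 0.42*x^2 + 3.06*x - 1.31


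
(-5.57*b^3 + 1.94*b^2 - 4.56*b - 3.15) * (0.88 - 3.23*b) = 17.9911*b^4 - 11.1678*b^3 + 16.436*b^2 + 6.1617*b - 2.772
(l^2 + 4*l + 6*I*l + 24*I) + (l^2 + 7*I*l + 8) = 2*l^2 + 4*l + 13*I*l + 8 + 24*I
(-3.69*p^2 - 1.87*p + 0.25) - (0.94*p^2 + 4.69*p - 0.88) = -4.63*p^2 - 6.56*p + 1.13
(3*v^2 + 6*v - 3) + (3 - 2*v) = 3*v^2 + 4*v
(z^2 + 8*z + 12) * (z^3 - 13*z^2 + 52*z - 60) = z^5 - 5*z^4 - 40*z^3 + 200*z^2 + 144*z - 720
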